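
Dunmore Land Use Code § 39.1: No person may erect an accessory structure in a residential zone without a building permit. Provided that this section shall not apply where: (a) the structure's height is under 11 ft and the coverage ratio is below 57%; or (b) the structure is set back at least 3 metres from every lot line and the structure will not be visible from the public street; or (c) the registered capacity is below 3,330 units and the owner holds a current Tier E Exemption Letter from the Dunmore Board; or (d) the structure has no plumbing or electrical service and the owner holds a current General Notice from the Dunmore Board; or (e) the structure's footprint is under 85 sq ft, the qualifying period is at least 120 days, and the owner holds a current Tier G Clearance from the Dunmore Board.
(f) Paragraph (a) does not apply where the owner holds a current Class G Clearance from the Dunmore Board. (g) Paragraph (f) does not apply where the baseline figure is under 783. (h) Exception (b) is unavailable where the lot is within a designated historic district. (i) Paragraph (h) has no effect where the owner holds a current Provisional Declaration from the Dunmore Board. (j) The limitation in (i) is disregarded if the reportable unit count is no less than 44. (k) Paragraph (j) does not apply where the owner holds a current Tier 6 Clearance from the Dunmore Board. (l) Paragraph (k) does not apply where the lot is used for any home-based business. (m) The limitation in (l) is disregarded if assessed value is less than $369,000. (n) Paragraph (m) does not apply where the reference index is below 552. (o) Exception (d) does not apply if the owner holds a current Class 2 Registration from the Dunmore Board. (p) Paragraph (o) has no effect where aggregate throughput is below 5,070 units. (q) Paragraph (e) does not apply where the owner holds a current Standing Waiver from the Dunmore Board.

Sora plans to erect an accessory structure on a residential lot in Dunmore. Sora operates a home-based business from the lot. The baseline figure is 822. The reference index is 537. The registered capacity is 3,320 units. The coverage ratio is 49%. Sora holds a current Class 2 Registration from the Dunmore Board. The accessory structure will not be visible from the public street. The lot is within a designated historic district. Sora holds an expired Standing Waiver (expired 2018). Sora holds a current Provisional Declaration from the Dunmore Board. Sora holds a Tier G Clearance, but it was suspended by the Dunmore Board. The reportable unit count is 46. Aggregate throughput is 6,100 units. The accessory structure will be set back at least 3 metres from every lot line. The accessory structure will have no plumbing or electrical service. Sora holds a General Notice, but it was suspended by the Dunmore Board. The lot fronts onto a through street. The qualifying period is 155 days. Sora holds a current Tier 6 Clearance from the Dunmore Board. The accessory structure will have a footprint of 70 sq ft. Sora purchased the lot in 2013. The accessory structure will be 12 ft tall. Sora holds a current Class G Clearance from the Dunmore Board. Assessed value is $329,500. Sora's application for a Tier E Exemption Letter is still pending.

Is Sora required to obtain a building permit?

Yes — Sora must obtain a building permit.

Exception (a) requires that the structure's height is under 11 ft; but the structure's height is 12 ft, not under 11 ft, so (a) is unavailable.
Exception (b) is satisfied on its face — the setback is at least 3 m on every side; the structure will not be visible from the street. But: (h) is engaged — the lot is in a historic district. (i) operates (a current Provisional Declaration is held), but is itself disapplied by (j): (j) operates against (i): the reportable unit count is 46, meeting the 44 threshold. (k) would limit (j) — a current Tier 6 Clearance is held — but (l) sets (k) aside: (l) operates — a home-based business operates on the lot. (m) would limit (l) — assessed value is $329,500, less than the $369,000 limit — but (n) sets (m) aside: (n) is engaged — the reference index is 537, below the 552 limit. Exception (b) does not apply.
Exception (c) fails — there is no Tier E Exemption Letter in force.
Exception (d) requires that the owner holds a current General Notice from the Dunmore Board; but no current General Notice is held, so (d) is unavailable.
Exception (e) does not apply: no current Tier G Clearance is held.
None of the exceptions is available; § 39.1 applies in full.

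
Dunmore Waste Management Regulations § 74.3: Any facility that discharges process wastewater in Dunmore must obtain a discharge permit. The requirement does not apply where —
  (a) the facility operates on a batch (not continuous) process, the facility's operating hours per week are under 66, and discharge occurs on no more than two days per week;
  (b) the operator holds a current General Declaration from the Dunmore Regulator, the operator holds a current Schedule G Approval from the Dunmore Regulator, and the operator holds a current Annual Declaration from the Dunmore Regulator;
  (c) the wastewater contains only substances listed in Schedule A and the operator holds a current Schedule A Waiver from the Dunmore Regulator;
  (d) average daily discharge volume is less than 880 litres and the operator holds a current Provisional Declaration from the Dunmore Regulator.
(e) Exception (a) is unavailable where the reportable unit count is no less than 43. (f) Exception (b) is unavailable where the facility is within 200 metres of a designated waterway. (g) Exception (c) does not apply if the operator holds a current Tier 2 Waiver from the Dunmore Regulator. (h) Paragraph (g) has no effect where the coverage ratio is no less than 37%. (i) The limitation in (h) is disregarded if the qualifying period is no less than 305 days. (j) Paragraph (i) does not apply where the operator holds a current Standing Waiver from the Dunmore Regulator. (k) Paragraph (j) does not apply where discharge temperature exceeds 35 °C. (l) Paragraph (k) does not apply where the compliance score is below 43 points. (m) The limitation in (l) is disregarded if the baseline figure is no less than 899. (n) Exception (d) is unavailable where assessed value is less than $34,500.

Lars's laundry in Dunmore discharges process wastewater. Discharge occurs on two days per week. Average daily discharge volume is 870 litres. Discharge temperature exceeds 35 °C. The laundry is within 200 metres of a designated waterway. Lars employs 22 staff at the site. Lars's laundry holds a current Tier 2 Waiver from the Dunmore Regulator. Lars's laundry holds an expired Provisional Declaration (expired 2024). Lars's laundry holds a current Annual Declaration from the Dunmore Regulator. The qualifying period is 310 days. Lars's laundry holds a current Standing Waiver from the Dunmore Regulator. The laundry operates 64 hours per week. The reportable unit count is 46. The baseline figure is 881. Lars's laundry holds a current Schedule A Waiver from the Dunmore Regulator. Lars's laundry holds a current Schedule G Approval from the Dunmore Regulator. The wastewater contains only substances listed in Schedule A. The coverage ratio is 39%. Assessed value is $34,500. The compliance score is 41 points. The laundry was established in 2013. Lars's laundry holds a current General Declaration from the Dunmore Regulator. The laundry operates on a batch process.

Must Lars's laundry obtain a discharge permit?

All of (a)'s requirements are met (the facility operates on a batch process; the facility's operating hours per week are 64, under the 66 limit; discharge occurs on no more than two days per week). However, paragraph (e) must be considered: (e) is triggered — the reportable unit count is 46, meeting the 43 threshold. So (a) is unavailable.
All of (b)'s requirements are met (a current General Declaration is held; a current Schedule G Approval is held; a current Annual Declaration is held). Turning to paragraph (f): (f) operates against (b): the laundry is within 200 m of a designated waterway. So (b) is unavailable.
All of (c)'s requirements are met (the wastewater is Schedule-A-only; a current Schedule A Waiver is held). As to paragraphs (g)–(m): (g) would limit (c) — a current Tier 2 Waiver is held — but (h) sets (g) aside: (h) operates against (g): the coverage ratio is 39%, meeting the 37% threshold. (i) is engaged (the qualifying period is 310 days, meeting the 305 days threshold), but is set aside by (j): (j) operates — a current Standing Waiver is held. (k) would limit (j) — discharge temperature exceeds 35 °C — but (l) sets (k) aside: (l) is engaged — the compliance score is 41 points, below the 43 points limit. (m), which would lift (l), is not triggered — the baseline figure is 881, short of 899. So (c) applies.
Exception (d) requires that the operator holds a current Provisional Declaration from the Dunmore Regulator; but there is no Provisional Declaration in force, so (d) is unavailable.

No — exception (c) applies; Lars's laundry is not required to obtain a discharge permit.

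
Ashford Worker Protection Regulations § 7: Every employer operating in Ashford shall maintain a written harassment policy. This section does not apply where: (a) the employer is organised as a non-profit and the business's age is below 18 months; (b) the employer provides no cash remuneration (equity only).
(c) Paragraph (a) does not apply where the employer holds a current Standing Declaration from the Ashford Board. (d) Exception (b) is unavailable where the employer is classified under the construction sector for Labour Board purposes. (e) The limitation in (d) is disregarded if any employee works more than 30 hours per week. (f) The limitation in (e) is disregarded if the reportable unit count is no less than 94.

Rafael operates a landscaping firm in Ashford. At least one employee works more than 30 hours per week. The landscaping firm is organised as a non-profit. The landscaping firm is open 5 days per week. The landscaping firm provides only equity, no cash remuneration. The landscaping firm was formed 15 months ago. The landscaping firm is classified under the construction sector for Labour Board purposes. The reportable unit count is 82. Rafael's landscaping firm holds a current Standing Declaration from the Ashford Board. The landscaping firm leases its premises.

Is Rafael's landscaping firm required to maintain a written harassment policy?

Exception (a) is satisfied on its face — the employer is a non-profit; the business's age is 15 months, below the 18 months limit. But: (c) operates — a current Standing Declaration is held. So (a) is unavailable.
Exception (b) is satisfied on its face — remuneration is equity-only. Applying paragraphs (d)–(f): (d) would limit (b) — the landscaping firm is classified under the construction sector — but (e) sets (d) aside: (e) operates against (d): at least one employee exceeds 30 hours/week. (f) is not engaged (the reportable unit count is 82, short of 94), so (e) stands. (b) remains available.

No — exception (b) applies; Rafael's landscaping firm is not required to maintain a written harassment policy.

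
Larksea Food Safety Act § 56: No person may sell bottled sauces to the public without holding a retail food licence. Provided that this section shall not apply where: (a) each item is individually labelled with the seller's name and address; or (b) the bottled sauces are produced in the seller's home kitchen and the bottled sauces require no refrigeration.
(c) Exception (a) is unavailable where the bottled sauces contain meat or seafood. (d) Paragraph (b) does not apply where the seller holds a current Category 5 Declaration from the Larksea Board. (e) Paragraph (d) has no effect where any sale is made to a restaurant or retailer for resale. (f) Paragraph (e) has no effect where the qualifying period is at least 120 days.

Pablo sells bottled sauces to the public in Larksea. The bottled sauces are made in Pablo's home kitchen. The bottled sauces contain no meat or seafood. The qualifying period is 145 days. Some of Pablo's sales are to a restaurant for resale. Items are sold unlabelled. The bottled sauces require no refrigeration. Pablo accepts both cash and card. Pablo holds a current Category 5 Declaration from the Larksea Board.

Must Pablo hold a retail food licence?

Exception (a) does not apply: items are sold unlabelled.
All of (b)'s requirements are met (the bottled sauces are home-kitchen produced; the bottled sauces are shelf-stable). But: (d) operates against (b): a current Category 5 Declaration is held. (e) would limit (d) — some sales are to a restaurant for resale — but (f) sets (e) aside: (f) operates against (e): the qualifying period is 145 days, meeting the 120 days threshold. So (b) is unavailable.
No exception applies. The general rule governs.

Yes — Pablo must hold a retail food licence.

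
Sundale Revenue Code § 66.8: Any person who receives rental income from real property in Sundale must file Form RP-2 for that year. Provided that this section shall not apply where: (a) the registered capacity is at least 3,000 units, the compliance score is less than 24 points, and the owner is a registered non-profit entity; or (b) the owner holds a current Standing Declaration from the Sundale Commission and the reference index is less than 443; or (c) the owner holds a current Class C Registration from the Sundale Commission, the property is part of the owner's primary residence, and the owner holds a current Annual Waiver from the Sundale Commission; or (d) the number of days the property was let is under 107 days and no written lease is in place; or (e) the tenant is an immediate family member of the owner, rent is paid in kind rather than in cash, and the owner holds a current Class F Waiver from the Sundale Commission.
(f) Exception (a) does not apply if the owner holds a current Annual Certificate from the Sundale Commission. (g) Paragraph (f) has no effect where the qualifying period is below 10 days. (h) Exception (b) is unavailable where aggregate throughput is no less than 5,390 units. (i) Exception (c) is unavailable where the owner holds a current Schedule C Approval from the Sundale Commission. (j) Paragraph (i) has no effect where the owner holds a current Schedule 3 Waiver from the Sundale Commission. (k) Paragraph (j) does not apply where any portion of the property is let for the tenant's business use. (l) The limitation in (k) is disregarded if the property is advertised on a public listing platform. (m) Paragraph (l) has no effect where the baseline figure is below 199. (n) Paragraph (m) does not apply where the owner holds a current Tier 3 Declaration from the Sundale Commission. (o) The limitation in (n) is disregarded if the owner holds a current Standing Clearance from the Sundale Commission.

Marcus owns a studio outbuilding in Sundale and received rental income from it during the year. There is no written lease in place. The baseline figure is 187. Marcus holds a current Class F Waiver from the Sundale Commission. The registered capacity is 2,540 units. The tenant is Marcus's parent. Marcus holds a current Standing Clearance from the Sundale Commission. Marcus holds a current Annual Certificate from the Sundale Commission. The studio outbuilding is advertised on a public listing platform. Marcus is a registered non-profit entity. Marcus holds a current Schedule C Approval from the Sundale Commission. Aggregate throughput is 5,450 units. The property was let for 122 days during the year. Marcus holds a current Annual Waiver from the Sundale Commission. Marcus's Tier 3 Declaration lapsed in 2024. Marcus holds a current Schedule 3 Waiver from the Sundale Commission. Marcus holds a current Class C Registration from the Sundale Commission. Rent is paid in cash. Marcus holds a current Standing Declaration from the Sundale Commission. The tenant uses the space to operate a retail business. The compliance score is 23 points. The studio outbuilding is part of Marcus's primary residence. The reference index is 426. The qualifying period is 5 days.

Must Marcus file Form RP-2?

Yes — Marcus must file Form RP-2.

Exception (a) does not apply: the registered capacity is 2,540 units, short of 3,000 units.
Exception (b) is satisfied on its face — a current Standing Declaration is held; the reference index is 426, less than the 443 limit. Turning to paragraph (h): (h) operates against (b): aggregate throughput is 5,450 units, meeting the 5,390 units threshold. Exception (b) does not apply.
Exception (c) is satisfied on its face — a current Class C Registration is held; the studio outbuilding is part of the primary residence; a current Annual Waiver is held. But: (i) is engaged — a current Schedule C Approval is held. (j) would limit (i) — a current Schedule 3 Waiver is held — but (k) sets (j) aside: (k) operates against (j): the space is let for business use. (l) would limit (k) — the property is publicly advertised — but (m) sets (l) aside: (m) operates — the baseline figure is 187, below the 199 limit. (n), which would lift (m), is not engaged — no current Tier 3 Declaration is held. (c) is therefore removed.
Exception (d) requires that the number of days the property was let is under 107 days; but the number of days the property was let is 122 days, not under 107 days, so (d) is unavailable.
Exception (e) requires that rent is paid in kind rather than in cash; but rent is paid in cash, so (e) is unavailable.
Every exception is unavailable, so the rule governs.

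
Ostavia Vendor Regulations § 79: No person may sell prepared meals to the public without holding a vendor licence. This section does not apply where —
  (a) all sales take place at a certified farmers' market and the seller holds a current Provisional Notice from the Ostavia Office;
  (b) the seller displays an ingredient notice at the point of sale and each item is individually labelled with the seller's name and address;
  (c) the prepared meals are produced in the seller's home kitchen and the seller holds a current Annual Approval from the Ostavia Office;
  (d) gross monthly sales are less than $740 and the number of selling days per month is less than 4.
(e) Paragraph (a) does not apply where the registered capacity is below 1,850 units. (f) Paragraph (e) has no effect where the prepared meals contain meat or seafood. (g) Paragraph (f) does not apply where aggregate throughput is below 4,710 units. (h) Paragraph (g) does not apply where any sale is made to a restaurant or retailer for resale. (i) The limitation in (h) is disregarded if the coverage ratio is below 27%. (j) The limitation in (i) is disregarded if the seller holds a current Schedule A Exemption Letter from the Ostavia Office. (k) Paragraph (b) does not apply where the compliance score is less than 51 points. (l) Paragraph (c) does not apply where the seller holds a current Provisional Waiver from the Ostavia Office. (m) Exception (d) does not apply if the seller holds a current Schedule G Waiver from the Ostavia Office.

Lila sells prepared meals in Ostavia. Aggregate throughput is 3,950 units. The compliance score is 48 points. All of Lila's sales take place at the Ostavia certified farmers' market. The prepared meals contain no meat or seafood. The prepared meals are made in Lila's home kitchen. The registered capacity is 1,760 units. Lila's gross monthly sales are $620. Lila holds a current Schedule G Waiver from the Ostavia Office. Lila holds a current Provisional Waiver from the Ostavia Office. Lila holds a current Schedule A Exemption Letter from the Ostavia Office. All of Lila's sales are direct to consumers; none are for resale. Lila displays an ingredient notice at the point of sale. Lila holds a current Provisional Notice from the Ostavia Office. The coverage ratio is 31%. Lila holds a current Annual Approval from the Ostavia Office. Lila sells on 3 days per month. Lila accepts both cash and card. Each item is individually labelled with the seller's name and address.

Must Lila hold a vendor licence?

Exception (a) is satisfied on its face — all sales are at a certified farmers' market; a current Provisional Notice is held. But applying paragraphs (e)–(j): (e) operates against (a): the registered capacity is 1,760 units, below the 1,850 units limit. (f) does not operate here (the prepared meals contain no meat or seafood), so (e) stands. Exception (a) does not apply.
Exception (b)'s conditions are all satisfied: an ingredient notice is displayed; items are individually labelled. Turning to paragraph (k): (k) operates against (b): the compliance score is 48 points, less than the 51 points limit. Exception (b) does not apply.
Exception (c)'s conditions are all satisfied: the prepared meals are home-kitchen produced; a current Annual Approval is held. Turning to paragraph (l): (l) operates — a current Provisional Waiver is held. So (c) is unavailable.
Exception (d)'s conditions are all satisfied: gross monthly sales are $620, less than the $740 limit; the number of selling days per month is 3, less than the 4 limit. Turning to paragraph (m): (m) operates against (d): a current Schedule G Waiver is held. (d) is therefore removed.
No exception displaces § 79.

Yes — Lila must hold a vendor licence.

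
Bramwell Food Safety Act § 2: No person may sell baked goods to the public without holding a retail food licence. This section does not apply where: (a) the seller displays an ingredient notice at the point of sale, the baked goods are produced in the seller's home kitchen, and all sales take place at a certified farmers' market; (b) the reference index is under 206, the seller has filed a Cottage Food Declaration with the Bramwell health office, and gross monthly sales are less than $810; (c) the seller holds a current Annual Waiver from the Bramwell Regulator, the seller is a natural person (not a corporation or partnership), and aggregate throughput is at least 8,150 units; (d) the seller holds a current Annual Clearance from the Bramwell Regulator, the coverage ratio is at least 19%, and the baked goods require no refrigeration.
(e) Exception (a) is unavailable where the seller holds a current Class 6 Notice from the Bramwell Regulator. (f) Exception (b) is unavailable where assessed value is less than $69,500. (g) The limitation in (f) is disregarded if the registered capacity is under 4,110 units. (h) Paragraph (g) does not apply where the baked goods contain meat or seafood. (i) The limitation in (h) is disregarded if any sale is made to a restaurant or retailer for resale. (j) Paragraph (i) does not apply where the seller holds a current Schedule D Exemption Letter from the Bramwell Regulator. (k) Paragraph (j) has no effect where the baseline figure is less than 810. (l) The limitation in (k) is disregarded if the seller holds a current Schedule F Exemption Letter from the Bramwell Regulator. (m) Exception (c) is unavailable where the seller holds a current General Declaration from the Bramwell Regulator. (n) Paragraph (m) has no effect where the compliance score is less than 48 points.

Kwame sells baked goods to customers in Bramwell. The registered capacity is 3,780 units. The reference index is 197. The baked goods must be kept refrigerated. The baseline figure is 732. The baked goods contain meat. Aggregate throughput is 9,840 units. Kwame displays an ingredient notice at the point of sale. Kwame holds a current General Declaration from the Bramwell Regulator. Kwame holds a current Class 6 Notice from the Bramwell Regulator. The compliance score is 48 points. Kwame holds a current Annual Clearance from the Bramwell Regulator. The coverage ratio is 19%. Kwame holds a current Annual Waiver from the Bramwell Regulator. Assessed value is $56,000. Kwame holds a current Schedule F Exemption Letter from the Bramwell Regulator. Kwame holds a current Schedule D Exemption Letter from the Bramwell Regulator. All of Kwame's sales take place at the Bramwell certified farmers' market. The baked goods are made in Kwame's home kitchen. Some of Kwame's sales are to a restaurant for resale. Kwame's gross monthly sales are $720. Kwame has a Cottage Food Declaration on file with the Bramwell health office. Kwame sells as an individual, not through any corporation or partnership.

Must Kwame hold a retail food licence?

Yes — Kwame must hold a retail food licence.

Exception (a)'s conditions are all satisfied: an ingredient notice is displayed; the baked goods are home-kitchen produced; all sales are at a certified farmers' market. However, paragraph (e) must be considered: (e) operates against (a): a current Class 6 Notice is held. Exception (a) does not apply.
All of (b)'s requirements are met (the reference index is 197, under the 206 limit; a Cottage Food Declaration is on file; gross monthly sales are $720, less than the $810 limit). But: (f) operates against (b): assessed value is $56,000, less than the $69,500 limit. (g) would limit (f) — the registered capacity is 3,780 units, under the 4,110 units limit — but (h) sets (g) aside: (h) operates against (g): the baked goods contain meat. (i) would limit (h) — some sales are to a restaurant for resale — but (j) sets (i) aside: (j) applies — a current Schedule D Exemption Letter is held. (k) is engaged (the baseline figure is 732, less than the 810 limit), but is itself disapplied by (l): (l) operates against (k): a current Schedule F Exemption Letter is held. So (b) is unavailable.
All of (c)'s requirements are met (a current Annual Waiver is held; the seller is a natural person; aggregate throughput is 9,840 units, meeting the 8,150 units threshold). But applying paragraphs (m)–(n): (m) operates against (c): a current General Declaration is held. (n) is inapplicable (the compliance score is 48 points, not less than 48 points), so (m) stands. So (c) is unavailable.
Exception (d) does not apply: the baked goods require refrigeration.
None of the exceptions is available; § 2 applies in full.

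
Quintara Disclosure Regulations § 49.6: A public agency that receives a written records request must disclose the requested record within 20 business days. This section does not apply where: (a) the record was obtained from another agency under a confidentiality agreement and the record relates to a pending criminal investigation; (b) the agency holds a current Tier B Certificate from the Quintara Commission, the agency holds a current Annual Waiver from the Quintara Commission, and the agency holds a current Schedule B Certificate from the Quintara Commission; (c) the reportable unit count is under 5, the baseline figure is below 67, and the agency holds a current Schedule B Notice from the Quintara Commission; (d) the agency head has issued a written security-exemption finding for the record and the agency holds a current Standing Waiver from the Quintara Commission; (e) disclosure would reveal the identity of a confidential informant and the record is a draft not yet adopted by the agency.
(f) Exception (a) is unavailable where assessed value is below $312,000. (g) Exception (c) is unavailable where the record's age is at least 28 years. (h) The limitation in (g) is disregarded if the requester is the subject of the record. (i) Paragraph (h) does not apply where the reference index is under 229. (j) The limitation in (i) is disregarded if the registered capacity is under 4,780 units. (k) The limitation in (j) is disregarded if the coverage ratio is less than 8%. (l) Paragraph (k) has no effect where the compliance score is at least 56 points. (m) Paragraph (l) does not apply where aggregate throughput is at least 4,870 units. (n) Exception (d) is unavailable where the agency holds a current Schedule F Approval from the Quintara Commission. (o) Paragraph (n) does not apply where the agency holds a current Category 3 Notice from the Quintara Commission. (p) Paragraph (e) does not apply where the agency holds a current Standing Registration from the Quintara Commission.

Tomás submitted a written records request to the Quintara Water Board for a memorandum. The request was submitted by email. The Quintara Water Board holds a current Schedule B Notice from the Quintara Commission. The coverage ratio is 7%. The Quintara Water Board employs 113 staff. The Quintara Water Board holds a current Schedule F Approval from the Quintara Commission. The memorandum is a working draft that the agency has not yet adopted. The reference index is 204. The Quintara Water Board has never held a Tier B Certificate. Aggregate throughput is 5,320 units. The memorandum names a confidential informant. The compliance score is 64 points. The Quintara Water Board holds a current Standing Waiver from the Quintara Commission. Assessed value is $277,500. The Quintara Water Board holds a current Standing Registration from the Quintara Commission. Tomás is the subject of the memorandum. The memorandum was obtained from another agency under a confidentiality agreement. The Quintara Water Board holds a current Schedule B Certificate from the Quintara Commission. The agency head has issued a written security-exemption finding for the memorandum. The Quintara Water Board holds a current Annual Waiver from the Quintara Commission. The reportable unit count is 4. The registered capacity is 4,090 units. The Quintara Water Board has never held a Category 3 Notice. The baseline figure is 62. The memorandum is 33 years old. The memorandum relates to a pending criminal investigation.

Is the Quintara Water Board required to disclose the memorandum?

All of (a)'s requirements are met (the memorandum was obtained under a confidentiality agreement; the memorandum relates to a pending investigation). But: (f) operates — assessed value is $277,500, below the $312,000 limit. Exception (a) does not apply.
Exception (b) does not apply: the Tier B Certificate is not current.
Exception (c): the reportable unit count is 4, under the 5 limit; the baseline figure is 62, below the 67 limit; a current Schedule B Notice is held — every condition holds. However, paragraphs (g)–(m) must be considered: (g) is triggered — the record's age is 33 years, meeting the 28 years threshold. (h) is triggered (Tomás is the subject of the memorandum), but yields to (i): (i) is engaged — the reference index is 204, under the 229 limit. (j) would limit (i) — the registered capacity is 4,090 units, under the 4,780 units limit — but (k) sets (j) aside: (k) applies — the coverage ratio is 7%, less than the 8% limit. (l) would limit (k) — the compliance score is 64 points, meeting the 56 points threshold — but (m) sets (l) aside: (m) is engaged — aggregate throughput is 5,320 units, meeting the 4,870 units threshold. Exception (c) does not apply.
Exception (d)'s conditions are all satisfied: a written security-exemption finding has been issued; a current Standing Waiver is held. However, paragraphs (n)–(o) must be considered: (n) applies — a current Schedule F Approval is held. (o) is inapplicable (no current Category 3 Notice is held), so (n) stands. So (d) is unavailable.
Exception (e)'s conditions are all satisfied: the memorandum names a confidential informant; the memorandum is an unadopted draft. Turning to paragraph (p): (p) is engaged — a current Standing Registration is held. (e) is therefore removed.
No exception is made out. the Quintara Water Board falls within the general rule.

Yes — the Quintara Water Board must disclose the memorandum.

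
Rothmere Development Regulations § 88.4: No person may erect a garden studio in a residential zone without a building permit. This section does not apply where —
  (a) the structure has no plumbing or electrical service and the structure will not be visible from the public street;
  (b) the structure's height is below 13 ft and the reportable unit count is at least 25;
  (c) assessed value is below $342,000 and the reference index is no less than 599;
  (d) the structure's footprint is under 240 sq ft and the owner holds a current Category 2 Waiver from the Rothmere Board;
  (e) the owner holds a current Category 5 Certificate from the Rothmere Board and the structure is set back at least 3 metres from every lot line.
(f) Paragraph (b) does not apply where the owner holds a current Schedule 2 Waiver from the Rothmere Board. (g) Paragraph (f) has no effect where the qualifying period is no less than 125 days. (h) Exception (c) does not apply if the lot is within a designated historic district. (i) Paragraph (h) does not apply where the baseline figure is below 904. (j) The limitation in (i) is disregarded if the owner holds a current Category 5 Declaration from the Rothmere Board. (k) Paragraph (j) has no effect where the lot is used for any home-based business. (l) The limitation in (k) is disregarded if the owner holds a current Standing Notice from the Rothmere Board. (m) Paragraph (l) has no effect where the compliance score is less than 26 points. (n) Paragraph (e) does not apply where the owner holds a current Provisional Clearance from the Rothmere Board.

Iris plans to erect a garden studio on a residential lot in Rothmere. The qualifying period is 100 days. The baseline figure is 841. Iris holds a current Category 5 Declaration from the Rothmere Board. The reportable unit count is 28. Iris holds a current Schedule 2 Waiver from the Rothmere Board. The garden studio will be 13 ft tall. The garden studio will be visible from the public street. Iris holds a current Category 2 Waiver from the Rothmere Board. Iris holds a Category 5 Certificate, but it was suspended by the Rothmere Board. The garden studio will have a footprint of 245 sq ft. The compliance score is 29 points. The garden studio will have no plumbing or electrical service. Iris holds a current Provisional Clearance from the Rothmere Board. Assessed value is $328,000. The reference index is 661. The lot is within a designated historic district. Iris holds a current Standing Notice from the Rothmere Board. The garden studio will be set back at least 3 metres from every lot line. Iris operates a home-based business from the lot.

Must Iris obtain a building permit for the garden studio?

Exception (a) does not apply: the structure will be visible from the street.
Exception (b) requires that the structure's height is below 13 ft; but the structure's height is 13 ft, not below 13 ft, so (b) is unavailable.
Exception (c) is satisfied on its face — assessed value is $328,000, below the $342,000 limit; the reference index is 661, meeting the 599 threshold. Turning to paragraphs (h)–(m): (h) operates against (c): the lot is in a historic district. (i) operates (the baseline figure is 841, below the 904 limit), but is displaced by (j): (j) operates against (i): a current Category 5 Declaration is held. (k) would limit (j) — a home-based business operates on the lot — but (l) sets (k) aside: (l) operates against (k): a current Standing Notice is held. (m), which would lift (l), does not operate here — the compliance score is 29 points, not less than 26 points. Exception (c) does not apply.
Exception (d) requires that the structure's footprint is under 240 sq ft; but the structure's footprint is 245 sq ft, not under 240 sq ft, so (d) is unavailable.
Exception (e) does not apply: there is no Category 5 Certificate in force.
None of the exceptions is available; § 88.4 applies in full.

Yes — Iris must obtain a building permit.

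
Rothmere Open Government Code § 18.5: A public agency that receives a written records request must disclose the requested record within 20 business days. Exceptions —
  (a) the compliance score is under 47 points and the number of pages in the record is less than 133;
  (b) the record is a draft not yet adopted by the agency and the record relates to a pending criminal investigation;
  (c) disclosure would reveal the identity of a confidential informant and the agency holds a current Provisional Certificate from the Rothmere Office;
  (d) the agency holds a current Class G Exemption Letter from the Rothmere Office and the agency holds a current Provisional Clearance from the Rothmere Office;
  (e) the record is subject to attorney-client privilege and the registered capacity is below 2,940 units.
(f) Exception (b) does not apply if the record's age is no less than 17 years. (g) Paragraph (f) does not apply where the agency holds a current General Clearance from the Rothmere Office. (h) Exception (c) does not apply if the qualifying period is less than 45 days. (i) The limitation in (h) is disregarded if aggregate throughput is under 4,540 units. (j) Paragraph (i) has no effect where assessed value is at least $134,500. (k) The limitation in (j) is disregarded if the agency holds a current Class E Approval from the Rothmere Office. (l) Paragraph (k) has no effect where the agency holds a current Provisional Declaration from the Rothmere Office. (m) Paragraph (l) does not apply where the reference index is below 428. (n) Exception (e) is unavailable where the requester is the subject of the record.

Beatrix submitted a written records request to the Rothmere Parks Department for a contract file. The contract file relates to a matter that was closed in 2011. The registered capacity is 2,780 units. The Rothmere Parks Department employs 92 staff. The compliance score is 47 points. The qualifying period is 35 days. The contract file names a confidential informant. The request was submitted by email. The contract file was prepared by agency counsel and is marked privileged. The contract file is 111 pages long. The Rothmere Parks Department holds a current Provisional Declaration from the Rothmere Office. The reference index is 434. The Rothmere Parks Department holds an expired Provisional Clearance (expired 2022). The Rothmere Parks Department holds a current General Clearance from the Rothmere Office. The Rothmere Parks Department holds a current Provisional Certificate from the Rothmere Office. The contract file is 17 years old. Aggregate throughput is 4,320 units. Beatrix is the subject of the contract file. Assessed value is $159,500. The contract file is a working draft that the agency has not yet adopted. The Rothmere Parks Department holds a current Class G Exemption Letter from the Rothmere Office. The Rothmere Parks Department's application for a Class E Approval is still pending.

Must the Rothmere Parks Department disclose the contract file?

Exception (a) requires that the compliance score is under 47 points; but the compliance score is 47 points, not under 47 points, so (a) is unavailable.
Exception (b) does not apply: the contract file relates to a closed matter.
Exception (c): the contract file names a confidential informant; a current Provisional Certificate is held — every condition holds. But: (h) applies — the qualifying period is 35 days, less than the 45 days limit. (i) is triggered (aggregate throughput is 4,320 units, under the 4,540 units limit), but is overridden by (j): (j) is triggered — assessed value is $159,500, meeting the $134,500 threshold. (k), which would lift (j), is not engaged — the Class E Approval is not current. So (c) is unavailable.
Exception (d) does not apply: the Provisional Clearance is not current.
Exception (e)'s conditions are all satisfied: the contract file is privileged; the registered capacity is 2,780 units, below the 2,940 units limit. However, paragraph (n) must be considered: (n) operates — Beatrix is the subject of the contract file. Exception (e) does not apply.
No exception displaces § 18.5.

Yes — the Rothmere Parks Department must disclose the contract file.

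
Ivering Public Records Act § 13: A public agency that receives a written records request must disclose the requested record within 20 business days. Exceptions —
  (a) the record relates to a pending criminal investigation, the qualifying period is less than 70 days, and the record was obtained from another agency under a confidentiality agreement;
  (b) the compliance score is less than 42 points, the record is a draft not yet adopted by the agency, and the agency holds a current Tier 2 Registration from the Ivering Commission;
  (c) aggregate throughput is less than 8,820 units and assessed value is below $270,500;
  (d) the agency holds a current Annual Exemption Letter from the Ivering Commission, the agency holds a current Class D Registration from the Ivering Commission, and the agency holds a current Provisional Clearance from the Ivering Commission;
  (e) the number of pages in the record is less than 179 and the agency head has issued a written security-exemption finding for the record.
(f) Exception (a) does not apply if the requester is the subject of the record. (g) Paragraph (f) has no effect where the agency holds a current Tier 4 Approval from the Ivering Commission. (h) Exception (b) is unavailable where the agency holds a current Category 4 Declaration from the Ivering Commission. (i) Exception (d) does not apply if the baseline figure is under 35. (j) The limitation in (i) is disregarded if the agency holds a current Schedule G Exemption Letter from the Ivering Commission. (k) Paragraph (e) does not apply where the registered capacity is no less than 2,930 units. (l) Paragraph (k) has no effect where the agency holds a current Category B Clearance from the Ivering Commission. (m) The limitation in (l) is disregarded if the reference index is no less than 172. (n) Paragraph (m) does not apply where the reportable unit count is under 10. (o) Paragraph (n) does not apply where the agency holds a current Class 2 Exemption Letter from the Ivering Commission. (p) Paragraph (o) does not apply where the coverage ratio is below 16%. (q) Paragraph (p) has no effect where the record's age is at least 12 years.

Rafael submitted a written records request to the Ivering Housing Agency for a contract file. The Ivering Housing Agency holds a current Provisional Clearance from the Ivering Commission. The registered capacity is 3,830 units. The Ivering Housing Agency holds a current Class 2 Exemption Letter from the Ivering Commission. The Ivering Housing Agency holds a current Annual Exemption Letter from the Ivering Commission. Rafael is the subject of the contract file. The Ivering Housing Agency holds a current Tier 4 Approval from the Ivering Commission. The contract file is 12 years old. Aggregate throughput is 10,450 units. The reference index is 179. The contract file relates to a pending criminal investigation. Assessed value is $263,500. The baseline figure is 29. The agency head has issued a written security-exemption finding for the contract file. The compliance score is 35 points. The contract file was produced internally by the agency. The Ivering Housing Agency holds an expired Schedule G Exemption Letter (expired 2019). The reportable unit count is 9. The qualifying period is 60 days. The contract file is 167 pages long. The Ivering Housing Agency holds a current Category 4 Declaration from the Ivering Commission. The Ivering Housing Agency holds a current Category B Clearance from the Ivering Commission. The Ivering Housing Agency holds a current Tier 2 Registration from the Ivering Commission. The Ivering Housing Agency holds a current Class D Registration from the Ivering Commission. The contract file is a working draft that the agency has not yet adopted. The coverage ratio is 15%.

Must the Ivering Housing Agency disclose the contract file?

Exception (a) requires that the record was obtained from another agency under a confidentiality agreement; but the contract file was produced internally, so (a) is unavailable.
Exception (b) is satisfied on its face — the compliance score is 35 points, less than the 42 points limit; the contract file is an unadopted draft; a current Tier 2 Registration is held. But applying paragraph (h): (h) is triggered — a current Category 4 Declaration is held. Exception (b) does not apply.
Exception (c) fails — aggregate throughput is 10,450 units, not less than 8,820 units.
Exception (d): a current Annual Exemption Letter is held; a current Class D Registration is held; a current Provisional Clearance is held — every condition holds. Turning to paragraphs (i)–(j): (i) is engaged — the baseline figure is 29, under the 35 limit. (j) is not engaged (no current Schedule G Exemption Letter is held), so (i) stands. So (d) is unavailable.
Exception (e)'s conditions are all satisfied: the number of pages in the record is 167, less than the 179 limit; a written security-exemption finding has been issued. Turning to paragraphs (k)–(q): (k) operates — the registered capacity is 3,830 units, meeting the 2,930 units threshold. (l) applies (a current Category B Clearance is held), but is displaced by (m): (m) operates against (l): the reference index is 179, meeting the 172 threshold. (n) would limit (m) — the reportable unit count is 9, under the 10 limit — but (o) sets (n) aside: (o) operates against (n): a current Class 2 Exemption Letter is held. (p) would limit (o) — the coverage ratio is 15%, below the 16% limit — but (q) sets (p) aside: (q) is engaged — the record's age is 12 years, meeting the 12 years threshold. So (e) is unavailable.
No exception applies. The general rule governs.

Yes — the Ivering Housing Agency must disclose the contract file.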